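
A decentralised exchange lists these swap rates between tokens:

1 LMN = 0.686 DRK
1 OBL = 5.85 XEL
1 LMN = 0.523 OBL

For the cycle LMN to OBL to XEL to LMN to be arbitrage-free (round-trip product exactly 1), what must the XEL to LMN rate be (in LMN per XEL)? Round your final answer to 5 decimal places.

0.32685

Known legs of the cycle: 0.523 × 5.85 = 3.05955
For no arbitrage the full-cycle product must be 1, so the missing rate is 1 / 3.05955 ≈ 0.3268455.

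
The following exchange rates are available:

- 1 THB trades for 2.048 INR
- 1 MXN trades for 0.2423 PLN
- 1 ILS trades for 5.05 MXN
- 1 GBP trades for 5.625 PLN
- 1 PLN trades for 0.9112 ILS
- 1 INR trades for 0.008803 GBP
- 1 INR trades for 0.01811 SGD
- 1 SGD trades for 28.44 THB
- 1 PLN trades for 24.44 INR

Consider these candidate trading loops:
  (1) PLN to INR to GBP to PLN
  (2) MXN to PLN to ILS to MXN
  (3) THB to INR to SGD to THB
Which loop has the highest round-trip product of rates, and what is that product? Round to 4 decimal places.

(1) 24.44 × 0.008803 × 5.625 = 1.21019
(2) 0.2423 × 0.9112 × 5.05 = 1.11496
(3) 2.048 × 0.01811 × 28.44 = 1.05482
Highest is cycle (1) at 1.2102 (>1, arbitrage).

1.2102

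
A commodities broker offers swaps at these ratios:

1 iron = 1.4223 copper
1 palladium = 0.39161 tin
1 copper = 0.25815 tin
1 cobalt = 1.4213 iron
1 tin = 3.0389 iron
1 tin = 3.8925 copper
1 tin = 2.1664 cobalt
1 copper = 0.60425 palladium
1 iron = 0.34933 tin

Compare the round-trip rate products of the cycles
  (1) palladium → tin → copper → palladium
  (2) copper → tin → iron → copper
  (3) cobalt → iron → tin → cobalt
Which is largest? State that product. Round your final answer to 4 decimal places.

1.1158

(1) 0.39161 × 3.8925 × 0.60425 = 0.92108
(2) 0.25815 × 3.0389 × 1.4223 = 1.11578
(3) 1.4213 × 0.34933 × 2.1664 = 1.07562
Highest is cycle (2) at 1.1158 (>1, arbitrage).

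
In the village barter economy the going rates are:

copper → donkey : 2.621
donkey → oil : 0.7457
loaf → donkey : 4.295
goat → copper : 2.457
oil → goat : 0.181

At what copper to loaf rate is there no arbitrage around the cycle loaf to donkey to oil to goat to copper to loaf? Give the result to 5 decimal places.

0.70208

Known legs of the cycle: 4.295 × 0.7457 × 0.181 × 2.457 = 1.4243313803355
For no arbitrage the full-cycle product must be 1, so the missing rate is 1 / 1.4243313803355 ≈ 0.7020838.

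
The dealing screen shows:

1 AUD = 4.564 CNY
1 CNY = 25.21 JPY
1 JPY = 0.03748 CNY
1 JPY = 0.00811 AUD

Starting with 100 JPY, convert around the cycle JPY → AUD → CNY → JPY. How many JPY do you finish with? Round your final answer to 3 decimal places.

100 JPY × 0.00811 = 0.811 AUD
0.811 AUD × 4.564 = 3.701404 CNY
3.701404 CNY × 25.21 = 93.31239484 JPY

93.312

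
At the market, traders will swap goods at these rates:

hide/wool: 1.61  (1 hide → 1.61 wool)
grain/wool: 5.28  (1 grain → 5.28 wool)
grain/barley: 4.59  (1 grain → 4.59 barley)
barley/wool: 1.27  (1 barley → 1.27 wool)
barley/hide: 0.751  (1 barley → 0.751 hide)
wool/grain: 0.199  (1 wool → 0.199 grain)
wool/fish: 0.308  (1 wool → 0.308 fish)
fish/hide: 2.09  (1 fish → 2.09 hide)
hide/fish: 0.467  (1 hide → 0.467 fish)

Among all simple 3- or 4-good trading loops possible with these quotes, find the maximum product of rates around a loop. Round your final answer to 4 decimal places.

wool→grain→barley→wool: 0.199 × 4.59 × 1.27 = 1.16003
wool→grain→barley→hide→wool: 0.199 × 4.59 × 0.751 × 1.61 = 1.10441
wool→fish→hide→wool: 0.308 × 2.09 × 1.61 = 1.03639
Maximum is wool→grain→barley→wool at 1.1600; arbitrage exists.

1.1600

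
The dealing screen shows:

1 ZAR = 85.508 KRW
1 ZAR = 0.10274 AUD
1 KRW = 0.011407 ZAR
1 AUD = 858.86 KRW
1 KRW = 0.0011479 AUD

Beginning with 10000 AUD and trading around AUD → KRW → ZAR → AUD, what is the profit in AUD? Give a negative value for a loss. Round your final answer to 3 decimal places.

10000 AUD × 858.86 = 8588600 KRW
8588600 KRW × 0.011407 = 97970.1602 ZAR
97970.1602 ZAR × 0.10274 = 10065.454258948 AUD
Net change: 10065.454258948 − 10000 = 65.454258948 AUD

65.454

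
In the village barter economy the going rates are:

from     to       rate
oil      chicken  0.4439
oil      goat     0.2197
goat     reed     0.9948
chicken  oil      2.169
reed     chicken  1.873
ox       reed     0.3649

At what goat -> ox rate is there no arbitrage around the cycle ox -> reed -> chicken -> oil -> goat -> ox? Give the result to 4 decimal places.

3.0704

Known legs of the cycle: 0.3649 × 1.873 × 2.169 × 0.2197 = 0.32568761936061
For no arbitrage the full-cycle product must be 1, so the missing rate is 1 / 0.32568761936061 ≈ 3.070427.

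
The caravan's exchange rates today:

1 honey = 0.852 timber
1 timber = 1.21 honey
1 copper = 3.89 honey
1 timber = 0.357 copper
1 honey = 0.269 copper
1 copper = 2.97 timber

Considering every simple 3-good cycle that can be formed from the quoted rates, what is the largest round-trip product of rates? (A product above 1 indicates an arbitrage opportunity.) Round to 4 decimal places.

timber→copper→honey→timber: 0.357 × 3.89 × 0.852 = 1.18320
timber→honey→copper→timber: 1.21 × 0.269 × 2.97 = 0.96671
Maximum is timber→copper→honey→timber at 1.1832; arbitrage exists.

1.1832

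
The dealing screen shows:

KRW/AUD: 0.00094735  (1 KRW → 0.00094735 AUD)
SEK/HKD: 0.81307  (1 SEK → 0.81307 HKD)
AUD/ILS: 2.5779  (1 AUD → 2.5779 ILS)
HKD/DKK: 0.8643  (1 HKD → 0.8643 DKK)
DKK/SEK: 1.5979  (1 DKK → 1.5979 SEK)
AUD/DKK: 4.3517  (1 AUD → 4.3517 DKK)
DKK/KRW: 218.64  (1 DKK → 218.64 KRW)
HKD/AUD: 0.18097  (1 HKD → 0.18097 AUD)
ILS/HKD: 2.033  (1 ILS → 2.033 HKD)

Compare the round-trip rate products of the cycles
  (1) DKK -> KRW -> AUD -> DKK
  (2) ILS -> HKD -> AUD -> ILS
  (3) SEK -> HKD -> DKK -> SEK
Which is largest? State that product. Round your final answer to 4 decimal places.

(1) 218.64 × 0.00094735 × 4.3517 = 0.90136
(2) 2.033 × 0.18097 × 2.5779 = 0.94844
(3) 0.81307 × 0.8643 × 1.5979 = 1.12290
Highest is cycle (3) at 1.1229 (>1, arbitrage).

1.1229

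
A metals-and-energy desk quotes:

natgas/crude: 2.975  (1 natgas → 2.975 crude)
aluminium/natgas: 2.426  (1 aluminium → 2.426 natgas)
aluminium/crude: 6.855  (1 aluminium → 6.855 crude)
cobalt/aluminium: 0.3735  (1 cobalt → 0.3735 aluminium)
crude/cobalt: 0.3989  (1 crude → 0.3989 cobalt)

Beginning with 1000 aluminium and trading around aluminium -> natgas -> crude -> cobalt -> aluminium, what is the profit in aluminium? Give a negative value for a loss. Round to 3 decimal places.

1000 aluminium × 2.426 = 2426 natgas
2426 natgas × 2.975 = 7217.35 crude
7217.35 crude × 0.3989 = 2879.000915 cobalt
2879.000915 cobalt × 0.3735 = 1075.3068417525 aluminium
Net change: 1075.3068417525 − 1000 = 75.3068417525 aluminium

75.307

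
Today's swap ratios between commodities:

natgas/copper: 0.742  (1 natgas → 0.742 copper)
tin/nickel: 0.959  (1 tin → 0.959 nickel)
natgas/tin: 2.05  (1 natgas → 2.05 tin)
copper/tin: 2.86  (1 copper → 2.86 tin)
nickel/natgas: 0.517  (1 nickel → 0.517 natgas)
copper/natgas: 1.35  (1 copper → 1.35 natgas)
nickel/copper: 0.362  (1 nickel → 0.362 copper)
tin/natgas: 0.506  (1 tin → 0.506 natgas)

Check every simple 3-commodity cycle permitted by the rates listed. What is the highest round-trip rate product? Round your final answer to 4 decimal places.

1.0738

tin→natgas→copper→tin: 0.506 × 0.742 × 2.86 = 1.07379
nickel→natgas→tin→nickel: 0.517 × 2.05 × 0.959 = 1.01640
nickel→copper→tin→nickel: 0.362 × 2.86 × 0.959 = 0.99287
Maximum is tin→natgas→copper→tin at 1.0738; arbitrage exists.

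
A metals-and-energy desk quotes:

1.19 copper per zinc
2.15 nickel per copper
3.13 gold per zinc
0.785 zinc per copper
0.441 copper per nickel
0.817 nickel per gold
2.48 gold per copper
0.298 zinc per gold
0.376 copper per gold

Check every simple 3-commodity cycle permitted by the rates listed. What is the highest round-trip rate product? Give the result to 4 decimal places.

copper→zinc→gold→copper: 0.785 × 3.13 × 0.376 = 0.92385
copper→gold→nickel→copper: 2.48 × 0.817 × 0.441 = 0.89354
copper→gold→zinc→copper: 2.48 × 0.298 × 1.19 = 0.87946
Maximum is copper→zinc→gold→copper at 0.9239; no arbitrage — every cycle loses value.

0.9239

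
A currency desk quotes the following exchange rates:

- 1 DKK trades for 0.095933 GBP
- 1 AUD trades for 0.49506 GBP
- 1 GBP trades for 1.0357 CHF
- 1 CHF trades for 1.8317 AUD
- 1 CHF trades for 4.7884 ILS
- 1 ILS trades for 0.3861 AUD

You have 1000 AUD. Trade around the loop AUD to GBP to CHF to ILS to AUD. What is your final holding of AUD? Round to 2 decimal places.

947.94

1000 AUD × 0.49506 = 495.06 GBP
495.06 GBP × 1.0357 = 512.733642 CHF
512.733642 CHF × 4.7884 = 2455.1737713528 ILS
2455.1737713528 ILS × 0.3861 = 947.94259311931608 AUD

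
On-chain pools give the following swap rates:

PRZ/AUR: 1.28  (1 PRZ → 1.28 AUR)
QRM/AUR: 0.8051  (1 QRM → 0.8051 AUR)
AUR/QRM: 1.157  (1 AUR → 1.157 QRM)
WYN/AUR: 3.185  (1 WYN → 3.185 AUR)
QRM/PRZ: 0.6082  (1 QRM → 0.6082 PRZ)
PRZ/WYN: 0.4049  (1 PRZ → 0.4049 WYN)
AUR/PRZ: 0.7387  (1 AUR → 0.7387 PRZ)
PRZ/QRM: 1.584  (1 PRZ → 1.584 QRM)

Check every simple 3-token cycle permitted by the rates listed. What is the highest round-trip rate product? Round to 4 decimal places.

0.9526

PRZ→WYN→AUR→PRZ: 0.4049 × 3.185 × 0.7387 = 0.95263
QRM→AUR→PRZ→QRM: 0.8051 × 0.7387 × 1.584 = 0.94205
QRM→PRZ→AUR→QRM: 0.6082 × 1.28 × 1.157 = 0.90072
Maximum is PRZ→WYN→AUR→PRZ at 0.9526; no arbitrage — every cycle loses value.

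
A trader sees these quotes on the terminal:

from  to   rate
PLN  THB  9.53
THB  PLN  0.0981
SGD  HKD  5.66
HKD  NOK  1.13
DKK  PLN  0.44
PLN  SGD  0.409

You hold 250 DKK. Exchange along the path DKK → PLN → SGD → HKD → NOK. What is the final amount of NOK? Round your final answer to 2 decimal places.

287.75

250 DKK × 0.44 = 110 PLN
110 PLN × 0.409 = 44.99 SGD
44.99 SGD × 5.66 = 254.6434 HKD
254.6434 HKD × 1.13 = 287.747042 NOK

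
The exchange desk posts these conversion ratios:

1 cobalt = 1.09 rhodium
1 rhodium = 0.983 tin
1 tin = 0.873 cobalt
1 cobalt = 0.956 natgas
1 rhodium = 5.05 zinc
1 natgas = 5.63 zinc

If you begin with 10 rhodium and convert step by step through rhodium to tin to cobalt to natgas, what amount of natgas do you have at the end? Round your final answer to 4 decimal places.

8.2040

10 rhodium × 0.983 = 9.83 tin
9.83 tin × 0.873 = 8.58159 cobalt
8.58159 cobalt × 0.956 = 8.20400004 natgas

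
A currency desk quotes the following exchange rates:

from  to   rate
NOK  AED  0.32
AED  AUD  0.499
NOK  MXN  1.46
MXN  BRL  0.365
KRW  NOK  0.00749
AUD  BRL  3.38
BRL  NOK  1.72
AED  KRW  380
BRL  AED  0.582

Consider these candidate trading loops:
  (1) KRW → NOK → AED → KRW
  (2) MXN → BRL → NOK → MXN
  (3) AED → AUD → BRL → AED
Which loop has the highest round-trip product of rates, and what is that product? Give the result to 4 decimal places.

(1) 0.00749 × 0.32 × 380 = 0.91078
(2) 0.365 × 1.72 × 1.46 = 0.91659
(3) 0.499 × 3.38 × 0.582 = 0.98161
Highest is cycle (3) at 0.9816 (≤1, no arbitrage).

0.9816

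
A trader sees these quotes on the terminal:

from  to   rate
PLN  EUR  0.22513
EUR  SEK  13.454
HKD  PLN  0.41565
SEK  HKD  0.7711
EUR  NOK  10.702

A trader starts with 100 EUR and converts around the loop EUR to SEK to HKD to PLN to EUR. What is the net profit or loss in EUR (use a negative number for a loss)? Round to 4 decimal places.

100 EUR × 13.454 = 1345.4 SEK
1345.4 SEK × 0.7711 = 1037.43794 HKD
1037.43794 HKD × 0.41565 = 431.211079761 PLN
431.211079761 PLN × 0.22513 = 97.07855038659393 EUR
Net change: 97.07855038659393 − 100 = -2.92144961340607 EUR

-2.9214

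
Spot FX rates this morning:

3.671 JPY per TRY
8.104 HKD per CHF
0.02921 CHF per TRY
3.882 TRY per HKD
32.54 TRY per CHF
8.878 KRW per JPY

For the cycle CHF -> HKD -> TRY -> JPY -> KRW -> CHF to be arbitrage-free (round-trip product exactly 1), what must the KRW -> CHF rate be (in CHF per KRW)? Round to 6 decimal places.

Known legs of the cycle: 8.104 × 3.882 × 3.671 × 8.878 = 1025.308336690464
For no arbitrage the full-cycle product must be 1, so the missing rate is 1 / 1025.308336690464 ≈ 0.00097532.

0.000975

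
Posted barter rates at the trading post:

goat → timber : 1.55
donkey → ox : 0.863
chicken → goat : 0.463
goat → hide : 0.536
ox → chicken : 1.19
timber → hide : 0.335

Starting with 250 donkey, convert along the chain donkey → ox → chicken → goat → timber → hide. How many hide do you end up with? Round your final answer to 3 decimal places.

61.724

250 donkey × 0.863 = 215.75 ox
215.75 ox × 1.19 = 256.7425 chicken
256.7425 chicken × 0.463 = 118.8717775 goat
118.8717775 goat × 1.55 = 184.251255125 timber
184.251255125 timber × 0.335 = 61.724170466875 hide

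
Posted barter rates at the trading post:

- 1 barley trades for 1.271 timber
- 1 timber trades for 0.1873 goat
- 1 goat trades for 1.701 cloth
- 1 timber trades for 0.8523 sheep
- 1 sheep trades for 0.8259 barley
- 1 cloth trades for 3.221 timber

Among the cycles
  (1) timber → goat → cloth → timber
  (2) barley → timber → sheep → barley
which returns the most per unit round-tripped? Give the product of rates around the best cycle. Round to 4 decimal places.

1.0262

(1) 0.1873 × 1.701 × 3.221 = 1.02620
(2) 1.271 × 0.8523 × 0.8259 = 0.89468
Highest is cycle (1) at 1.0262 (>1, arbitrage).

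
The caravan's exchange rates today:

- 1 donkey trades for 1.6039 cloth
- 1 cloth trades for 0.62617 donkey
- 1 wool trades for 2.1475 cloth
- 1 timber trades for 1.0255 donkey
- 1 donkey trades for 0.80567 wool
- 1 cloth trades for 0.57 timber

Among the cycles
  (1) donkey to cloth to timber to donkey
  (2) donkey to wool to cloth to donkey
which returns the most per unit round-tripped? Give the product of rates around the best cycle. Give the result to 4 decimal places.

1.0834

(1) 1.6039 × 0.57 × 1.0255 = 0.93754
(2) 0.80567 × 2.1475 × 0.62617 = 1.08338
Highest is cycle (2) at 1.0834 (>1, arbitrage).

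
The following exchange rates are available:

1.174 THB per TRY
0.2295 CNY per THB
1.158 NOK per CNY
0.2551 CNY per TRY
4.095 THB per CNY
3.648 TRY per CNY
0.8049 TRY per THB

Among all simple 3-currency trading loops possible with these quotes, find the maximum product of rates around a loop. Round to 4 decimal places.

0.9829

TRY→THB→CNY→TRY: 1.174 × 0.2295 × 3.648 = 0.98289
TRY→CNY→THB→TRY: 0.2551 × 4.095 × 0.8049 = 0.84083
Maximum is TRY→THB→CNY→TRY at 0.9829; no arbitrage — every cycle loses value.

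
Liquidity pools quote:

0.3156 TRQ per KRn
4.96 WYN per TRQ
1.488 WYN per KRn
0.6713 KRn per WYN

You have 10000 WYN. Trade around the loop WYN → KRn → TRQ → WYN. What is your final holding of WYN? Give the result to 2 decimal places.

10000 WYN × 0.6713 = 6713 KRn
6713 KRn × 0.3156 = 2118.6228 TRQ
2118.6228 TRQ × 4.96 = 10508.369088 WYN

10508.37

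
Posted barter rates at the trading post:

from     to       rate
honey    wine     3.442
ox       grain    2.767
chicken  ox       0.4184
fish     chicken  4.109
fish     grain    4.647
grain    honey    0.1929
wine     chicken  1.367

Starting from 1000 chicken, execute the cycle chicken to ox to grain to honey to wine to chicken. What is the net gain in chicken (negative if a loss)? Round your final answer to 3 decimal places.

1000 chicken × 0.4184 = 418.4 ox
418.4 ox × 2.767 = 1157.7128 grain
1157.7128 grain × 0.1929 = 223.32279912 honey
223.32279912 honey × 3.442 = 768.67707457104 wine
768.67707457104 wine × 1.367 = 1050.78156093861168 chicken
Net change: 1050.78156093861168 − 1000 = 50.78156093861168 chicken

50.782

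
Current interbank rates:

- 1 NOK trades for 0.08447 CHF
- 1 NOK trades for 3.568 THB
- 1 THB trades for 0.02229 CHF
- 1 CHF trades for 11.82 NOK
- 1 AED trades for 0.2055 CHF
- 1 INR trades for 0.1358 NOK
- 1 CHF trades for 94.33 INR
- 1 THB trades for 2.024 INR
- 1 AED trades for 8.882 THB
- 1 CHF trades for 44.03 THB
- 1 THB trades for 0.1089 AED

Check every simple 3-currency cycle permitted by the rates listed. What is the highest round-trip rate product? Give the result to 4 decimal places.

1.0821

CHF→INR→NOK→CHF: 94.33 × 0.1358 × 0.08447 = 1.08206
THB→AED→CHF→THB: 0.1089 × 0.2055 × 44.03 = 0.98535
THB→INR→NOK→THB: 2.024 × 0.1358 × 3.568 = 0.98070
THB→CHF→NOK→THB: 0.02229 × 11.82 × 3.568 = 0.94005
Maximum is CHF→INR→NOK→CHF at 1.0821; arbitrage exists.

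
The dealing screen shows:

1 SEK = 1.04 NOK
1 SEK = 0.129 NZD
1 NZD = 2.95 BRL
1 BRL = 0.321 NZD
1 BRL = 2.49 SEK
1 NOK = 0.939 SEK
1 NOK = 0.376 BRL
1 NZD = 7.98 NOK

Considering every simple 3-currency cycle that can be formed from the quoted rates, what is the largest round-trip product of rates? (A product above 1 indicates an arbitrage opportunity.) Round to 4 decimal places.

BRL→SEK→NOK→BRL: 2.49 × 1.04 × 0.376 = 0.97369
SEK→NZD→NOK→SEK: 0.129 × 7.98 × 0.939 = 0.96663
BRL→NZD→NOK→BRL: 0.321 × 7.98 × 0.376 = 0.96315
BRL→SEK→NZD→BRL: 2.49 × 0.129 × 2.95 = 0.94757
Maximum is BRL→SEK→NOK→BRL at 0.9737; no arbitrage — every cycle loses value.

0.9737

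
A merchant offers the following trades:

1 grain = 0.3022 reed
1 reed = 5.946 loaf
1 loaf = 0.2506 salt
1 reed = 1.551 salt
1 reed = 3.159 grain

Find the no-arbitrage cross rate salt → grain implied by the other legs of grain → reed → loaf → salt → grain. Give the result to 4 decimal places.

2.2207

Known legs of the cycle: 0.3022 × 5.946 × 0.2506 = 0.45029842872
For no arbitrage the full-cycle product must be 1, so the missing rate is 1 / 0.45029842872 ≈ 2.220749.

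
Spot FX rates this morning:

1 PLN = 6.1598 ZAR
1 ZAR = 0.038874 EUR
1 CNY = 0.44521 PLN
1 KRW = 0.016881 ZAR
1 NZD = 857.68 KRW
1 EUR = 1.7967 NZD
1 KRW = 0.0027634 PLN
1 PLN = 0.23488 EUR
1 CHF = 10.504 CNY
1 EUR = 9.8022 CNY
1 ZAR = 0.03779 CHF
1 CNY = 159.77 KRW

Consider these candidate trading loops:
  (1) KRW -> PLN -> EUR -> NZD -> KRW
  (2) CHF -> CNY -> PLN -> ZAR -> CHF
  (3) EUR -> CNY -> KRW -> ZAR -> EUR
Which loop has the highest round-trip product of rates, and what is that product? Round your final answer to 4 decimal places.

(1) 0.0027634 × 0.23488 × 1.7967 × 857.68 = 1.00021
(2) 10.504 × 0.44521 × 6.1598 × 0.03779 = 1.08859
(3) 9.8022 × 159.77 × 0.016881 × 0.038874 = 1.02772
Highest is cycle (2) at 1.0886 (>1, arbitrage).

1.0886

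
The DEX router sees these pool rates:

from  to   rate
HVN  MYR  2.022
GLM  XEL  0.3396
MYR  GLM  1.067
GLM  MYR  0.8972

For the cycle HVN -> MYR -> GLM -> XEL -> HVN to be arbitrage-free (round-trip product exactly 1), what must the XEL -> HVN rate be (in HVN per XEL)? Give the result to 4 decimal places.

Known legs of the cycle: 2.022 × 1.067 × 0.3396 = 0.7326781704
For no arbitrage the full-cycle product must be 1, so the missing rate is 1 / 0.7326781704 ≈ 1.364856.

1.3649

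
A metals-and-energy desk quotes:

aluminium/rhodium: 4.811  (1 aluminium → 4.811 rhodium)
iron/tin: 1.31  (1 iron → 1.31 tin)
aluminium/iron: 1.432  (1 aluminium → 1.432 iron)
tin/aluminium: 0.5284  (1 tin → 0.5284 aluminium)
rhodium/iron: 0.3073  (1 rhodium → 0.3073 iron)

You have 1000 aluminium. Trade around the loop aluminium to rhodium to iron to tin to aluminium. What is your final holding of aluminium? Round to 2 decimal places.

1023.37

1000 aluminium × 4.811 = 4811 rhodium
4811 rhodium × 0.3073 = 1478.4203 iron
1478.4203 iron × 1.31 = 1936.730593 tin
1936.730593 tin × 0.5284 = 1023.3684453412 aluminium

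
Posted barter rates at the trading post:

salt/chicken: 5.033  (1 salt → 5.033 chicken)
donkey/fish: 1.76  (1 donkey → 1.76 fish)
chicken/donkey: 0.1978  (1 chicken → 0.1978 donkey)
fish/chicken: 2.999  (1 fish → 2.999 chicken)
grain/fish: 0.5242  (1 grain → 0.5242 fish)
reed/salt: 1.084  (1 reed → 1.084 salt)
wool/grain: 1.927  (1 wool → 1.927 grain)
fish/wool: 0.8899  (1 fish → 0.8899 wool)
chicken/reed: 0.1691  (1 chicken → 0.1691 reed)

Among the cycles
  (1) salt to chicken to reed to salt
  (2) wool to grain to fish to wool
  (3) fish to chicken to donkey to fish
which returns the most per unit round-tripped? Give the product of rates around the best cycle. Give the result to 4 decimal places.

(1) 5.033 × 0.1691 × 1.084 = 0.92257
(2) 1.927 × 0.5242 × 0.8899 = 0.89892
(3) 2.999 × 0.1978 × 1.76 = 1.04404
Highest is cycle (3) at 1.0440 (>1, arbitrage).

1.0440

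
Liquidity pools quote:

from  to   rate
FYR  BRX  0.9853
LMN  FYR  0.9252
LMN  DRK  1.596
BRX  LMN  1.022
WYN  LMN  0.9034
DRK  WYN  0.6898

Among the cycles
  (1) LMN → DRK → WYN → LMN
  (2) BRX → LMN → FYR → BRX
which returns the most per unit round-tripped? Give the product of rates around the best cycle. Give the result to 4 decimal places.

(1) 1.596 × 0.6898 × 0.9034 = 0.99457
(2) 1.022 × 0.9252 × 0.9853 = 0.93165
Highest is cycle (1) at 0.9946 (≤1, no arbitrage).

0.9946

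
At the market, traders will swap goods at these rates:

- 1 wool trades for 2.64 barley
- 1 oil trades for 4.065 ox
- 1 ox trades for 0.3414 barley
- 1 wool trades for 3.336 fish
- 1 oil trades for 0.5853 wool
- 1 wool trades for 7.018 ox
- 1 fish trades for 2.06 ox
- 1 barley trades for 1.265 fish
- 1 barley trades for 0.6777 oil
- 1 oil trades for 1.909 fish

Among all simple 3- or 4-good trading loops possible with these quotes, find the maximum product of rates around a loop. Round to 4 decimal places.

1.0472

wool→barley→oil→wool: 2.64 × 0.6777 × 0.5853 = 1.04718
wool→ox→barley→oil→wool: 7.018 × 0.3414 × 0.6777 × 0.5853 = 0.95037
ox→barley→oil→ox: 0.3414 × 0.6777 × 4.065 = 0.94051
fish→ox→barley→oil→fish: 2.06 × 0.3414 × 0.6777 × 1.909 = 0.90986
fish→ox→barley→fish: 2.06 × 0.3414 × 1.265 = 0.88965
Maximum is wool→barley→oil→wool at 1.0472; arbitrage exists.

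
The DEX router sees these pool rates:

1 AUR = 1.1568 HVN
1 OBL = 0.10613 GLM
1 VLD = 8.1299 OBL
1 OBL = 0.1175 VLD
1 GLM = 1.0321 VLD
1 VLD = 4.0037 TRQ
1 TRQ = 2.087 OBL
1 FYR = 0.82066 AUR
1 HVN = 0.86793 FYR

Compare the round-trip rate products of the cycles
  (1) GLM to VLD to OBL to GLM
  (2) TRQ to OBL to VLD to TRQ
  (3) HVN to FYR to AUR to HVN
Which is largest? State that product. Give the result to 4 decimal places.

(1) 1.0321 × 8.1299 × 0.10613 = 0.89052
(2) 2.087 × 0.1175 × 4.0037 = 0.98180
(3) 0.86793 × 0.82066 × 1.1568 = 0.82396
Highest is cycle (2) at 0.9818 (≤1, no arbitrage).

0.9818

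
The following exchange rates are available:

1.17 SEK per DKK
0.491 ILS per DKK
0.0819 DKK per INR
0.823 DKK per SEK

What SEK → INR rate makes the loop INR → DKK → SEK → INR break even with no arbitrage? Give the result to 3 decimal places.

10.436

Known legs of the cycle: 0.0819 × 1.17 = 0.095823
For no arbitrage the full-cycle product must be 1, so the missing rate is 1 / 0.095823 ≈ 10.43591.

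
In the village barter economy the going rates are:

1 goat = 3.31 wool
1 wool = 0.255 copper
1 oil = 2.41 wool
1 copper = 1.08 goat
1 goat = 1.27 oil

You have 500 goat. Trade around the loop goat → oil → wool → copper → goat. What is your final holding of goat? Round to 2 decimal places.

500 goat × 1.27 = 635 oil
635 oil × 2.41 = 1530.35 wool
1530.35 wool × 0.255 = 390.23925 copper
390.23925 copper × 1.08 = 421.45839 goat

421.46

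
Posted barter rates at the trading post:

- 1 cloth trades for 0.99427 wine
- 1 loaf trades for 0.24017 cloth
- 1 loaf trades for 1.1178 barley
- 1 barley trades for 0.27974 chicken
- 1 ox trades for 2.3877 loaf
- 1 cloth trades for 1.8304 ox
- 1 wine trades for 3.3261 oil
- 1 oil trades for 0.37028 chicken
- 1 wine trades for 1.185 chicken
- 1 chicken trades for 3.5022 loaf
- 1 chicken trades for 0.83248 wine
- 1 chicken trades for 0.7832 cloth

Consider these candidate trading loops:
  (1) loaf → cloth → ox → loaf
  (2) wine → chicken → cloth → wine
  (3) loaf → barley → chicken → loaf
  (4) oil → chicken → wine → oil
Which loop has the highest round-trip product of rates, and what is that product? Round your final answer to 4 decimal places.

(1) 0.24017 × 1.8304 × 2.3877 = 1.04965
(2) 1.185 × 0.7832 × 0.99427 = 0.92277
(3) 1.1178 × 0.27974 × 3.5022 = 1.09511
(4) 0.37028 × 0.83248 × 3.3261 = 1.02527
Highest is cycle (3) at 1.0951 (>1, arbitrage).

1.0951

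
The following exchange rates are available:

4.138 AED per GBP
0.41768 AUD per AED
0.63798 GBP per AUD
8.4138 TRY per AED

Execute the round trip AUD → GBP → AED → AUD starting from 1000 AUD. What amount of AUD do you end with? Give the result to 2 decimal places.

1000 AUD × 0.63798 = 637.98 GBP
637.98 GBP × 4.138 = 2639.96124 AED
2639.96124 AED × 0.41768 = 1102.6590107232 AUD

1102.66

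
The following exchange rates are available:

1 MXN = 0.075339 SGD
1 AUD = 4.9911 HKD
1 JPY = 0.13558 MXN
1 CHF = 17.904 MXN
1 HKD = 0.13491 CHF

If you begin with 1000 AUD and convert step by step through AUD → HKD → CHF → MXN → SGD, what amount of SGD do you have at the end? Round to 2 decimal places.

908.26

1000 AUD × 4.9911 = 4991.1 HKD
4991.1 HKD × 0.13491 = 673.349301 CHF
673.349301 CHF × 17.904 = 12055.645885104 MXN
12055.645885104 MXN × 0.075339 = 908.260305337850256 SGD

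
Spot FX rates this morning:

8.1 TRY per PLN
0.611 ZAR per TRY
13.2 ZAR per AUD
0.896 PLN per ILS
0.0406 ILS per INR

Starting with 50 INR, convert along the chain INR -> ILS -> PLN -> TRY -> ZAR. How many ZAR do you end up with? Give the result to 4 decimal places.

9.0018

50 INR × 0.0406 = 2.03 ILS
2.03 ILS × 0.896 = 1.81888 PLN
1.81888 PLN × 8.1 = 14.732928 TRY
14.732928 TRY × 0.611 = 9.001819008 ZAR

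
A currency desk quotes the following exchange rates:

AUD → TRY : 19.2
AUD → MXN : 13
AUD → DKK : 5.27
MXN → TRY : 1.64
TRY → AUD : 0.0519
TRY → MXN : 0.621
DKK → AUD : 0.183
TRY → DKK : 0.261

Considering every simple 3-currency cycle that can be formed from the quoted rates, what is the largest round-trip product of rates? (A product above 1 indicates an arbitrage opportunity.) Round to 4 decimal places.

AUD→MXN→TRY→AUD: 13 × 1.64 × 0.0519 = 1.10651
AUD→TRY→DKK→AUD: 19.2 × 0.261 × 0.183 = 0.91705
Maximum is AUD→MXN→TRY→AUD at 1.1065; arbitrage exists.

1.1065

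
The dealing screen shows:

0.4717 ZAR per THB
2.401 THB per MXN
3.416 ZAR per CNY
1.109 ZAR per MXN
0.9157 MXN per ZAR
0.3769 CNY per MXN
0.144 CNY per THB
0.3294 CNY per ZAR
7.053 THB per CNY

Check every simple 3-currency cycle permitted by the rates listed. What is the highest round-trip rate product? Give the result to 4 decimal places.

MXN→CNY→ZAR→MXN: 0.3769 × 3.416 × 0.9157 = 1.17895
CNY→THB→ZAR→CNY: 7.053 × 0.4717 × 0.3294 = 1.09588
MXN→THB→ZAR→MXN: 2.401 × 0.4717 × 0.9157 = 1.03708
Maximum is MXN→CNY→ZAR→MXN at 1.1790; arbitrage exists.

1.1790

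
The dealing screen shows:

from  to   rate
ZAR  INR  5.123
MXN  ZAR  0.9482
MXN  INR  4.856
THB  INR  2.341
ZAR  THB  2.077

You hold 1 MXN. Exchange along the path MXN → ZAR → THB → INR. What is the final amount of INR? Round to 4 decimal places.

4.6104

1 MXN × 0.9482 = 0.9482 ZAR
0.9482 ZAR × 2.077 = 1.9694114 THB
1.9694114 THB × 2.341 = 4.6103920874 INR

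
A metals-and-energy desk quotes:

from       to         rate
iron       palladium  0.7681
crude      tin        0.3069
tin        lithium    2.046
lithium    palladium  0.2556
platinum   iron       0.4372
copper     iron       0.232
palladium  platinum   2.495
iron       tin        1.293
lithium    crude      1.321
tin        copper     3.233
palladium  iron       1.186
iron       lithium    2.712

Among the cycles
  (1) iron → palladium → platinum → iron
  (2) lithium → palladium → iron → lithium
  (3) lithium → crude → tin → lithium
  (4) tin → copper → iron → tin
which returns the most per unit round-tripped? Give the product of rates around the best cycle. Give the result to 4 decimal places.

0.9698

(1) 0.7681 × 2.495 × 0.4372 = 0.83785
(2) 0.2556 × 1.186 × 2.712 = 0.82212
(3) 1.321 × 0.3069 × 2.046 = 0.82948
(4) 3.233 × 0.232 × 1.293 = 0.96982
Highest is cycle (4) at 0.9698 (≤1, no arbitrage).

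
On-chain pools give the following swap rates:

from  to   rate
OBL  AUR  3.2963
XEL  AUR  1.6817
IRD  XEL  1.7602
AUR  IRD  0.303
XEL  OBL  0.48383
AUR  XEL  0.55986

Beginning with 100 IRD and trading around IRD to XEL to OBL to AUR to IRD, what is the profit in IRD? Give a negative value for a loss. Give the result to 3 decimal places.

-14.940

100 IRD × 1.7602 = 176.02 XEL
176.02 XEL × 0.48383 = 85.1637566 OBL
85.1637566 OBL × 3.2963 = 280.72529088058 AUR
280.72529088058 AUR × 0.303 = 85.05976313681574 IRD
Net change: 85.05976313681574 − 100 = -14.94023686318426 IRD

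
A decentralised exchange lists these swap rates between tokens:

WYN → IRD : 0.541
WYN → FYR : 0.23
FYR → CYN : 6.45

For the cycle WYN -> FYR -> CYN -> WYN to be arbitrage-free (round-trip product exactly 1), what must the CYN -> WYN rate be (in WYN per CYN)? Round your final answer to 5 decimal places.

0.67408

Known legs of the cycle: 0.23 × 6.45 = 1.4835
For no arbitrage the full-cycle product must be 1, so the missing rate is 1 / 1.4835 ≈ 0.6740816.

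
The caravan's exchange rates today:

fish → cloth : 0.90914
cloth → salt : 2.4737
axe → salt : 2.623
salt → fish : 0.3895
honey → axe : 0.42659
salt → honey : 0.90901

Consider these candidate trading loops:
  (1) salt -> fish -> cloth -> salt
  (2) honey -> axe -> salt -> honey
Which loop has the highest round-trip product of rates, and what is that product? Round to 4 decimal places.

(1) 0.3895 × 0.90914 × 2.4737 = 0.87596
(2) 0.42659 × 2.623 × 0.90901 = 1.01713
Highest is cycle (2) at 1.0171 (>1, arbitrage).

1.0171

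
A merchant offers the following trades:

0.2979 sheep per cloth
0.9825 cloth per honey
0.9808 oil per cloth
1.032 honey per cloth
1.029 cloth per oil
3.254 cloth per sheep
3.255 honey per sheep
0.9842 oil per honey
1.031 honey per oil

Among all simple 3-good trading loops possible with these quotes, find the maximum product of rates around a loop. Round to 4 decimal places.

1.0451

honey→oil→cloth→honey: 0.9842 × 1.029 × 1.032 = 1.04515
honey→cloth→oil→honey: 0.9825 × 0.9808 × 1.031 = 0.99351
sheep→honey→cloth→sheep: 3.255 × 0.9825 × 0.2979 = 0.95270
Maximum is honey→oil→cloth→honey at 1.0451; arbitrage exists.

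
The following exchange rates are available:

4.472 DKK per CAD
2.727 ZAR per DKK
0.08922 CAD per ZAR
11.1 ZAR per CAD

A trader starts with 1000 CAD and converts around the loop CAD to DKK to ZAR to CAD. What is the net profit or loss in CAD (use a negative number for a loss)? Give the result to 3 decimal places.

88.051

1000 CAD × 4.472 = 4472 DKK
4472 DKK × 2.727 = 12195.144 ZAR
12195.144 ZAR × 0.08922 = 1088.05074768 CAD
Net change: 1088.05074768 − 1000 = 88.05074768 CAD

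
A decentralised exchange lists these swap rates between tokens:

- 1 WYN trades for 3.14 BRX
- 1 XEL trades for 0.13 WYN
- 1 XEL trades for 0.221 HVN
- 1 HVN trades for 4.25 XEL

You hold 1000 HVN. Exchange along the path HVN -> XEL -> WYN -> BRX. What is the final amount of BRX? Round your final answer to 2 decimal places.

1000 HVN × 4.25 = 4250 XEL
4250 XEL × 0.13 = 552.5 WYN
552.5 WYN × 3.14 = 1734.85 BRX

1734.85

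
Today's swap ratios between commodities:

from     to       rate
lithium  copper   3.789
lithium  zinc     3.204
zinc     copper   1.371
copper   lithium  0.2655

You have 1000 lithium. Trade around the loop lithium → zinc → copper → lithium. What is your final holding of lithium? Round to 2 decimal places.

1166.26

1000 lithium × 3.204 = 3204 zinc
3204 zinc × 1.371 = 4392.684 copper
4392.684 copper × 0.2655 = 1166.257602 lithium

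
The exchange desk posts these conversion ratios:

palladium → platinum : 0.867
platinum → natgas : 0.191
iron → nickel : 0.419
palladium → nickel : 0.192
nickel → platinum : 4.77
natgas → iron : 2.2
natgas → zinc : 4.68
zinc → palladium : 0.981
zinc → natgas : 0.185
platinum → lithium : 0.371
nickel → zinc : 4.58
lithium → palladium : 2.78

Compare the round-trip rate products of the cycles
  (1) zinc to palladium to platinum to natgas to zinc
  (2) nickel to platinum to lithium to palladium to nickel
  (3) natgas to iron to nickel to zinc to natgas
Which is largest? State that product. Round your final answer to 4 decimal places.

0.9446

(1) 0.981 × 0.867 × 0.191 × 4.68 = 0.76027
(2) 4.77 × 0.371 × 2.78 × 0.192 = 0.94458
(3) 2.2 × 0.419 × 4.58 × 0.185 = 0.78104
Highest is cycle (2) at 0.9446 (≤1, no arbitrage).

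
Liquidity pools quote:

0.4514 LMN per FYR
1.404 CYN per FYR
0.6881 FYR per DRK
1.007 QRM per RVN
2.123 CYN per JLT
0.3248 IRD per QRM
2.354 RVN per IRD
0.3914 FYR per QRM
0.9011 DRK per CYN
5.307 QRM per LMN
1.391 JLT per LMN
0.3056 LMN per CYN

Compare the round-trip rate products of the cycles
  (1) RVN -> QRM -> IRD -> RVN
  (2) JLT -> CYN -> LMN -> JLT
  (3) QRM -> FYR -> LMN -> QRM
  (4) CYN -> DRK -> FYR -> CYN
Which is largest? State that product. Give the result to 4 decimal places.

0.9376

(1) 1.007 × 0.3248 × 2.354 = 0.76993
(2) 2.123 × 0.3056 × 1.391 = 0.90247
(3) 0.3914 × 0.4514 × 5.307 = 0.93763
(4) 0.9011 × 0.6881 × 1.404 = 0.87055
Highest is cycle (3) at 0.9376 (≤1, no arbitrage).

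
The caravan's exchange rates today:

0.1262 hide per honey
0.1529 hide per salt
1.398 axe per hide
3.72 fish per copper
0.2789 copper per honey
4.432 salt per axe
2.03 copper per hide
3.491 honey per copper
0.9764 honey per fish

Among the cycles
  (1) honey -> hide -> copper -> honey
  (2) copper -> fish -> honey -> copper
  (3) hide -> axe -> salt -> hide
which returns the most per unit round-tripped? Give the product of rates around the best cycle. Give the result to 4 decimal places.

(1) 0.1262 × 2.03 × 3.491 = 0.89435
(2) 3.72 × 0.9764 × 0.2789 = 1.01302
(3) 1.398 × 4.432 × 0.1529 = 0.94736
Highest is cycle (2) at 1.0130 (>1, arbitrage).

1.0130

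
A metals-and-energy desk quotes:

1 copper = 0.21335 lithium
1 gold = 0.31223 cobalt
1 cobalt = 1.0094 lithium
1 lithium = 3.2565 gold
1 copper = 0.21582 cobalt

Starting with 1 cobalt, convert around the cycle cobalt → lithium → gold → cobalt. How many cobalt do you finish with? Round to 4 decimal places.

1.0263

1 cobalt × 1.0094 = 1.0094 lithium
1.0094 lithium × 3.2565 = 3.2871111 gold
3.2871111 gold × 0.31223 = 1.026334698753 cobalt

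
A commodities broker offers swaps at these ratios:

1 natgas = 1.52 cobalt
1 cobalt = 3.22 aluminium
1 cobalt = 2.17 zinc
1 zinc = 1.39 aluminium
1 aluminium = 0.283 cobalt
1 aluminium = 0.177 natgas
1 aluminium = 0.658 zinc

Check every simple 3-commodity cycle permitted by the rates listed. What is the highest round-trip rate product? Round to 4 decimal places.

aluminium→natgas→cobalt→aluminium: 0.177 × 1.52 × 3.22 = 0.86631
aluminium→cobalt→zinc→aluminium: 0.283 × 2.17 × 1.39 = 0.85361
Maximum is aluminium→natgas→cobalt→aluminium at 0.8663; no arbitrage — every cycle loses value.

0.8663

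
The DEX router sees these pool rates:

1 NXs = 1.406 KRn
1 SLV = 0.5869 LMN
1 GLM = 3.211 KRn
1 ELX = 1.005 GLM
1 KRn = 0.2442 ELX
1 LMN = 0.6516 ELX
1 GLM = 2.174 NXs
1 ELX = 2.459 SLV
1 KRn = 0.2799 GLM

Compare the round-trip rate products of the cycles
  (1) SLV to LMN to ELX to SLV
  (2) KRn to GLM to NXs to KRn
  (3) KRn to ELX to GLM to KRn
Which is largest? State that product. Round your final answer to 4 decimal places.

(1) 0.5869 × 0.6516 × 2.459 = 0.94038
(2) 0.2799 × 2.174 × 1.406 = 0.85555
(3) 0.2442 × 1.005 × 3.211 = 0.78805
Highest is cycle (1) at 0.9404 (≤1, no arbitrage).

0.9404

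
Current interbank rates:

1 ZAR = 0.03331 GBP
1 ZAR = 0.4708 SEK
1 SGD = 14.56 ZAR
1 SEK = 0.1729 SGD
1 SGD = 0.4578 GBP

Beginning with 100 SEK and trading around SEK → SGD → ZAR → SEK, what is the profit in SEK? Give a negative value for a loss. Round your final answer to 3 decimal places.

100 SEK × 0.1729 = 17.29 SGD
17.29 SGD × 14.56 = 251.7424 ZAR
251.7424 ZAR × 0.4708 = 118.52032192 SEK
Net change: 118.52032192 − 100 = 18.52032192 SEK

18.520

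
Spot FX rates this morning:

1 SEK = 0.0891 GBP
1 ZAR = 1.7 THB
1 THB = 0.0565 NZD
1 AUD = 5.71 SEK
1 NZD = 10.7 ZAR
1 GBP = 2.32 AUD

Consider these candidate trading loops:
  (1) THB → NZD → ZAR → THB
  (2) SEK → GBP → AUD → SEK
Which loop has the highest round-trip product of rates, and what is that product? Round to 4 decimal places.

1.1803

(1) 0.0565 × 10.7 × 1.7 = 1.02774
(2) 0.0891 × 2.32 × 5.71 = 1.18033
Highest is cycle (2) at 1.1803 (>1, arbitrage).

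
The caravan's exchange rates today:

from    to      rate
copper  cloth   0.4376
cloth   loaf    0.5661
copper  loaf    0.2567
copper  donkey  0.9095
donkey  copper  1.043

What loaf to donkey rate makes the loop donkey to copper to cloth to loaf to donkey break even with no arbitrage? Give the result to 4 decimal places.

Known legs of the cycle: 1.043 × 0.4376 × 0.5661 = 0.25837755048
For no arbitrage the full-cycle product must be 1, so the missing rate is 1 / 0.25837755048 ≈ 3.870305.

3.8703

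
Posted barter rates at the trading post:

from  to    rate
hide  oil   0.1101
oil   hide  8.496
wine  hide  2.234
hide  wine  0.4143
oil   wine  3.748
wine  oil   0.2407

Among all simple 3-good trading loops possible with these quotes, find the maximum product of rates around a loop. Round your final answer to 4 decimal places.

wine→hide→oil→wine: 2.234 × 0.1101 × 3.748 = 0.92187
wine→oil→hide→wine: 0.2407 × 8.496 × 0.4143 = 0.84724
Maximum is wine→hide→oil→wine at 0.9219; no arbitrage — every cycle loses value.

0.9219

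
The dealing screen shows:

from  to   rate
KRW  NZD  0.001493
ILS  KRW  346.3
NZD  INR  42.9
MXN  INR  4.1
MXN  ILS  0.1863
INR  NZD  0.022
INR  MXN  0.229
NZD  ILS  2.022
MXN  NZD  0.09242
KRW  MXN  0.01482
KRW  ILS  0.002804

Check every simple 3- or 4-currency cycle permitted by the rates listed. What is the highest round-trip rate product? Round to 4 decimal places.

1.0454

NZD→ILS→KRW→NZD: 2.022 × 346.3 × 0.001493 = 1.04543
NZD→ILS→KRW→MXN→NZD: 2.022 × 346.3 × 0.01482 × 0.09242 = 0.95906
ILS→KRW→MXN→ILS: 346.3 × 0.01482 × 0.1863 = 0.95612
INR→MXN→NZD→INR: 0.229 × 0.09242 × 42.9 = 0.90794
Maximum is NZD→ILS→KRW→NZD at 1.0454; arbitrage exists.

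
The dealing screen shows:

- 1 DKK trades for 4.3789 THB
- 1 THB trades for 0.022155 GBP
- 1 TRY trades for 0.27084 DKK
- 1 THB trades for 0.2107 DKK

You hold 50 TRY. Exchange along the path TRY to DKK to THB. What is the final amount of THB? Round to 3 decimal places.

50 TRY × 0.27084 = 13.542 DKK
13.542 DKK × 4.3789 = 59.2990638 THB

59.299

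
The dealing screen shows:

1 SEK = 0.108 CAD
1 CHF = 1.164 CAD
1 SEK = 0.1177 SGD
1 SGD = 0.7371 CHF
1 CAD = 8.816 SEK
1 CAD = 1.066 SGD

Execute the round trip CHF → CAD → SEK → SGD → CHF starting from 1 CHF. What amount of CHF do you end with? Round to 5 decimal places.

1 CHF × 1.164 = 1.164 CAD
1.164 CAD × 8.816 = 10.261824 SEK
10.261824 SEK × 0.1177 = 1.2078166848 SGD
1.2078166848 SGD × 0.7371 = 0.89028167836608 CHF

0.89028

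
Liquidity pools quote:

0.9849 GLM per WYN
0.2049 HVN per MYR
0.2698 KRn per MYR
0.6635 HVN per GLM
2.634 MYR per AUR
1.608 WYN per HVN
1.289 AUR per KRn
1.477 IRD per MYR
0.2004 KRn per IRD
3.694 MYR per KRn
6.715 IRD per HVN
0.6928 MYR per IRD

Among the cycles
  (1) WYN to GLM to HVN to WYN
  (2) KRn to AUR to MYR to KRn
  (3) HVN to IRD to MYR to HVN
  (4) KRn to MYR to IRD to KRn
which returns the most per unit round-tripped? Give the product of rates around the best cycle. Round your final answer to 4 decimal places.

1.0934

(1) 0.9849 × 0.6635 × 1.608 = 1.05080
(2) 1.289 × 2.634 × 0.2698 = 0.91603
(3) 6.715 × 0.6928 × 0.2049 = 0.95323
(4) 3.694 × 1.477 × 0.2004 = 1.09339
Highest is cycle (4) at 1.0934 (>1, arbitrage).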